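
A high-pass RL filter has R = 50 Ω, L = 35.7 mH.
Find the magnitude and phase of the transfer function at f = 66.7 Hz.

Step 1 — Angular frequency: ω = 2π·66.7 = 419.1 rad/s.
Step 2 — Transfer function: H(jω) = jωL/(R + jωL).
Step 3 — Numerator jωL = j·14.96; denominator R + jωL = 50 + j14.96.
Step 4 — H = 0.08218 + j0.2746.
Step 5 — Magnitude: |H| = 0.2867 (-10.9 dB); phase: φ = 73.3°.

|H| = 0.2867 (-10.9 dB), φ = 73.3°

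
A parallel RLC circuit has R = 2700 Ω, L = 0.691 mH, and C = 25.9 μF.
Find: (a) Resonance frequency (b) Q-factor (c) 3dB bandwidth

Step 1 — Resonance: ω₀ = 1/√(LC) = 1/√(0.000691·2.59e-05) = 7475 rad/s.
Step 2 — f₀ = ω₀/(2π) = 1190 Hz.
Step 3 — Parallel Q: Q = R/(ω₀L) = 2700/(7475·0.000691) = 522.7.
Step 4 — Bandwidth: Δω = ω₀/Q = 14.3 rad/s; BW = Δω/(2π) = 2.276 Hz.

(a) f₀ = 1190 Hz  (b) Q = 522.7  (c) BW = 2.276 Hz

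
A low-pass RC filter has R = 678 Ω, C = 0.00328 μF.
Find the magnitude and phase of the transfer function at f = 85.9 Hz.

Step 1 — Angular frequency: ω = 2π·85.9 = 539.7 rad/s.
Step 2 — Transfer function: H(jω) = 1/(1 + jωRC).
Step 3 — Denominator: 1 + jωRC = 1 + j·539.7·678·3.28e-09 = 1 + j0.0012.
Step 4 — H = 1 - j0.0012.
Step 5 — Magnitude: |H| = 1 (-0.0 dB); phase: φ = -0.1°.

|H| = 1 (-0.0 dB), φ = -0.1°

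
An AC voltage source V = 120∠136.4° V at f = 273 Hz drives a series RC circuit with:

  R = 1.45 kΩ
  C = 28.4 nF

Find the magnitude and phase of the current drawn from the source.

Step 1 — Angular frequency: ω = 2π·f = 2π·273 = 1715 rad/s.
Step 2 — Component impedances:
  R: Z = R = 1450 Ω
  C: Z = 1/(jωC) = -j/(ω·C) = 0 - j2.053e+04 Ω
Step 3 — Series combination: Z_total = R + C = 1450 - j2.053e+04 Ω = 2.058e+04∠-86.0° Ω.
Step 4 — Source phasor: V = 120∠136.4° V = -86.9 + j82.75 V.
Step 5 — Ohm's law: I = V / Z_total = (-86.9 + j82.75) / (1450 - j2.053e+04) = -0.004309 - j0.003929 A.
Step 6 — Convert to polar: |I| = 0.005831 A, ∠I = -137.6°.

I = 0.005831∠-137.6° A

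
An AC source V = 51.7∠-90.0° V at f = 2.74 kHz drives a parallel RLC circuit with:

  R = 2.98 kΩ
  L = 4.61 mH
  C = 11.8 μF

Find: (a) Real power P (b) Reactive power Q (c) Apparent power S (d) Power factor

Step 1 — Angular frequency: ω = 2π·f = 2π·2740 = 1.722e+04 rad/s.
Step 2 — Component impedances:
  R: Z = R = 2980 Ω
  L: Z = jωL = j·1.722e+04·0.00461 = 0 + j79.37 Ω
  C: Z = 1/(jωC) = -j/(ω·C) = 0 - j4.923 Ω
Step 3 — Parallel combination: 1/Z_total = 1/R + 1/L + 1/C; Z_total = 0.009242 - j5.248 Ω = 5.248∠-89.9° Ω.
Step 4 — Source phasor: V = 51.7∠-90.0° V = 0 - j51.7 V.
Step 5 — Current: I = V / Z = 9.851 - j0.01735 A = 9.851∠-0.1° A.
Step 6 — Complex power: S = V·I* = 0.8969 - j509.3 VA.
Step 7 — Real power: P = Re(S) = 0.8969 W.
Step 8 — Reactive power: Q = Im(S) = -509.3 VAR.
Step 9 — Apparent power: |S| = 509.3 VA.
Step 10 — Power factor: PF = P/|S| = 0.001761 (leading).

(a) P = 0.8969 W  (b) Q = -509.3 VAR  (c) S = 509.3 VA  (d) PF = 0.001761 (leading)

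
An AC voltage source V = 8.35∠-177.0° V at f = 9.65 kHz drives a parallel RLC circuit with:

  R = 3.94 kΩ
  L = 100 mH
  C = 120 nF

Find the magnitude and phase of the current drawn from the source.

Step 1 — Angular frequency: ω = 2π·f = 2π·9650 = 6.063e+04 rad/s.
Step 2 — Component impedances:
  R: Z = R = 3940 Ω
  L: Z = jωL = j·6.063e+04·0.1 = 0 + j6063 Ω
  C: Z = 1/(jωC) = -j/(ω·C) = 0 - j137.4 Ω
Step 3 — Parallel combination: 1/Z_total = 1/R + 1/L + 1/C; Z_total = 5.013 - j140.4 Ω = 140.5∠-88.0° Ω.
Step 4 — Source phasor: V = 8.35∠-177.0° V = -8.339 - j0.437 V.
Step 5 — Ohm's law: I = V / Z_total = (-8.339 - j0.437) / (5.013 - j140.4) = 0.0009912 - j0.05941 A.
Step 6 — Convert to polar: |I| = 0.05941 A, ∠I = -89.0°.

I = 0.05941∠-89.0° A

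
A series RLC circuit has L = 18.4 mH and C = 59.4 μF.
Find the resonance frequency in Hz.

Step 1 — Resonance condition Im(Z)=0 gives ω₀ = 1/√(LC).
Step 2 — ω₀ = 1/√(0.0184·5.94e-05) = 956.5 rad/s.
Step 3 — f₀ = ω₀/(2π) = 152.2 Hz.

f₀ = 152.2 Hz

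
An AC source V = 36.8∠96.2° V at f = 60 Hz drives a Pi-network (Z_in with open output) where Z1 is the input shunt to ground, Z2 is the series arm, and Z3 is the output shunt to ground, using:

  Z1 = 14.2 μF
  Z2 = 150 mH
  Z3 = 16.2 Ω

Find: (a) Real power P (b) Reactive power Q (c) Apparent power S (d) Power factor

Step 1 — Angular frequency: ω = 2π·f = 2π·60 = 377 rad/s.
Step 2 — Component impedances:
  Z1: Z = 1/(jωC) = -j/(ω·C) = 0 - j186.8 Ω
  Z2: Z = jωL = j·377·0.15 = 0 + j56.55 Ω
  Z3: Z = R = 16.2 Ω
Step 3 — With open output, the series arm Z2 and the output shunt Z3 appear in series to ground: Z2 + Z3 = 16.2 + j56.55 Ω.
Step 4 — Parallel with input shunt Z1: Z_in = Z1 || (Z2 + Z3) = 32.81 + j77.02 Ω = 83.72∠66.9° Ω.
Step 5 — Source phasor: V = 36.8∠96.2° V = -3.974 + j36.58 V.
Step 6 — Current: I = V / Z = 0.3834 + j0.215 A = 0.4396∠29.3° A.
Step 7 — Complex power: S = V·I* = 6.34 + j14.88 VA.
Step 8 — Real power: P = Re(S) = 6.34 W.
Step 9 — Reactive power: Q = Im(S) = 14.88 VAR.
Step 10 — Apparent power: |S| = 16.18 VA.
Step 11 — Power factor: PF = P/|S| = 0.3919 (lagging).

(a) P = 6.34 W  (b) Q = 14.88 VAR  (c) S = 16.18 VA  (d) PF = 0.3919 (lagging)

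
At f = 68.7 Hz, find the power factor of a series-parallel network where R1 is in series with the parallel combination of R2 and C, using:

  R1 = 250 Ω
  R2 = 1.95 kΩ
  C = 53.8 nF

Step 1 — Angular frequency: ω = 2π·f = 2π·68.7 = 431.7 rad/s.
Step 2 — Component impedances:
  R1: Z = R = 250 Ω
  R2: Z = R = 1950 Ω
  C: Z = 1/(jωC) = -j/(ω·C) = 0 - j4.306e+04 Ω
Step 3 — Parallel branch: R2 || C = 1/(1/R2 + 1/C) = 1946 - j88.12 Ω.
Step 4 — Series with R1: Z_total = R1 + (R2 || C) = 2196 - j88.12 Ω = 2198∠-2.3° Ω.
Step 5 — Power factor: PF = cos(φ) = Re(Z)/|Z| = 2196/2197.8 = 0.9992.
Step 6 — Type: Im(Z) = -88.12 ⇒ leading (phase φ = -2.3°).

PF = 0.9992 (leading, φ = -2.3°)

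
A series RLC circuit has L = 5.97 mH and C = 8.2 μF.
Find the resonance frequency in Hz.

Step 1 — Resonance condition Im(Z)=0 gives ω₀ = 1/√(LC).
Step 2 — ω₀ = 1/√(0.00597·8.2e-06) = 4520 rad/s.
Step 3 — f₀ = ω₀/(2π) = 719.3 Hz.

f₀ = 719.3 Hz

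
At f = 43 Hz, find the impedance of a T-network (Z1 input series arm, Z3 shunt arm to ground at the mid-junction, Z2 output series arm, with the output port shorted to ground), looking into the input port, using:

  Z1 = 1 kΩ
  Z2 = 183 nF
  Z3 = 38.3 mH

Step 1 — Angular frequency: ω = 2π·f = 2π·43 = 270.2 rad/s.
Step 2 — Component impedances:
  Z1: Z = R = 1000 Ω
  Z2: Z = 1/(jωC) = -j/(ω·C) = 0 - j2.023e+04 Ω
  Z3: Z = jωL = j·270.2·0.0383 = 0 + j10.35 Ω
Step 3 — With the output port shorted to ground, the output series arm Z2 runs from the junction to ground; the shunt arm Z3 also runs from the junction to ground. They appear in parallel: Z3 || Z2 = 0 + j10.35 Ω.
Step 4 — Series with input arm Z1: Z_in = Z1 + (Z3 || Z2) = 1000 + j10.35 Ω = 1000∠0.6° Ω.

Z = 1000 + j10.35 Ω = 1000∠0.6° Ω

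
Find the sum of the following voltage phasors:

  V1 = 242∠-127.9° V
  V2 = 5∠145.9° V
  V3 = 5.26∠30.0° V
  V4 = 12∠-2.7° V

Step 1 — Convert each phasor to rectangular form:
  V1 = 242·(cos(-127.9°) + j·sin(-127.9°)) = -148.7 - j191 V
  V2 = 5·(cos(145.9°) + j·sin(145.9°)) = -4.14 + j2.803 V
  V3 = 5.26·(cos(30.0°) + j·sin(30.0°)) = 4.555 + j2.63 V
  V4 = 12·(cos(-2.7°) + j·sin(-2.7°)) = 11.99 - j0.5653 V
Step 2 — Sum components: V_total = -136.3 - j186.1 V.
Step 3 — Convert to polar: |V_total| = 230.6 V, ∠V_total = -126.2°.

V_total = 230.6∠-126.2° V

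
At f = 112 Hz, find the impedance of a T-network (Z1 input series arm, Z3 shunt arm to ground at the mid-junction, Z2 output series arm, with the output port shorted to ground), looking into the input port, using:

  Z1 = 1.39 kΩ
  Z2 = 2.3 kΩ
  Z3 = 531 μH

Step 1 — Angular frequency: ω = 2π·f = 2π·112 = 703.7 rad/s.
Step 2 — Component impedances:
  Z1: Z = R = 1390 Ω
  Z2: Z = R = 2300 Ω
  Z3: Z = jωL = j·703.7·0.000531 = 0 + j0.3737 Ω
Step 3 — With the output port shorted to ground, the output series arm Z2 runs from the junction to ground; the shunt arm Z3 also runs from the junction to ground. They appear in parallel: Z3 || Z2 = 6.071e-05 + j0.3737 Ω.
Step 4 — Series with input arm Z1: Z_in = Z1 + (Z3 || Z2) = 1390 + j0.3737 Ω = 1390∠0.0° Ω.

Z = 1390 + j0.3737 Ω = 1390∠0.0° Ω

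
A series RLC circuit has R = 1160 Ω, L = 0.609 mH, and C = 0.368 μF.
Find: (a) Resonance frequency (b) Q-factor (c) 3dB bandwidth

Step 1 — Resonance condition Im(Z)=0 gives ω₀ = 1/√(LC).
Step 2 — ω₀ = 1/√(0.000609·3.68e-07) = 6.68e+04 rad/s.
Step 3 — f₀ = ω₀/(2π) = 1.063e+04 Hz.
Step 4 — Series Q: Q = ω₀L/R = 6.68e+04·0.000609/1160 = 0.03507.
Step 5 — 3dB bandwidth: Δω = ω₀/Q = 1.905e+06 rad/s; BW = Δω/(2π) = 3.032e+05 Hz.

(a) f₀ = 1.063e+04 Hz  (b) Q = 0.03507  (c) BW = 3.032e+05 Hz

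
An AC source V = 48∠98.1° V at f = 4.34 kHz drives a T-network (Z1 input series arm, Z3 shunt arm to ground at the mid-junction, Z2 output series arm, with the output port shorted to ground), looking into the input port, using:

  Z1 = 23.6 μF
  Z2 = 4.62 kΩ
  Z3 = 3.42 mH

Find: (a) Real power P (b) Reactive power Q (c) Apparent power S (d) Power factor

Step 1 — Angular frequency: ω = 2π·f = 2π·4340 = 2.727e+04 rad/s.
Step 2 — Component impedances:
  Z1: Z = 1/(jωC) = -j/(ω·C) = 0 - j1.554 Ω
  Z2: Z = R = 4620 Ω
  Z3: Z = jωL = j·2.727e+04·0.00342 = 0 + j93.26 Ω
Step 3 — With the output port shorted to ground, the output series arm Z2 runs from the junction to ground; the shunt arm Z3 also runs from the junction to ground. They appear in parallel: Z3 || Z2 = 1.882 + j93.22 Ω.
Step 4 — Series with input arm Z1: Z_in = Z1 + (Z3 || Z2) = 1.882 + j91.67 Ω = 91.69∠88.8° Ω.
Step 5 — Source phasor: V = 48∠98.1° V = -6.763 + j47.52 V.
Step 6 — Current: I = V / Z = 0.5167 + j0.08439 A = 0.5235∠9.3° A.
Step 7 — Complex power: S = V·I* = 0.5157 + j25.12 VA.
Step 8 — Real power: P = Re(S) = 0.5157 W.
Step 9 — Reactive power: Q = Im(S) = 25.12 VAR.
Step 10 — Apparent power: |S| = 25.13 VA.
Step 11 — Power factor: PF = P/|S| = 0.02052 (lagging).

(a) P = 0.5157 W  (b) Q = 25.12 VAR  (c) S = 25.13 VA  (d) PF = 0.02052 (lagging)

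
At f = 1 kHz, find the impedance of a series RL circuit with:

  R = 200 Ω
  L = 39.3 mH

Step 1 — Angular frequency: ω = 2π·f = 2π·1000 = 6283 rad/s.
Step 2 — Component impedances:
  R: Z = R = 200 Ω
  L: Z = jωL = j·6283·0.0393 = 0 + j246.9 Ω
Step 3 — Series combination: Z_total = R + L = 200 + j246.9 Ω = 317.8∠51.0° Ω.

Z = 200 + j246.9 Ω = 317.8∠51.0° Ω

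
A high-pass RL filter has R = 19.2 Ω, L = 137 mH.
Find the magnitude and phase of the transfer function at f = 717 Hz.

Step 1 — Angular frequency: ω = 2π·717 = 4505 rad/s.
Step 2 — Transfer function: H(jω) = jωL/(R + jωL).
Step 3 — Numerator jωL = j·617.2; denominator R + jωL = 19.2 + j617.2.
Step 4 — H = 0.999 + j0.03108.
Step 5 — Magnitude: |H| = 0.9995 (-0.0 dB); phase: φ = 1.8°.

|H| = 0.9995 (-0.0 dB), φ = 1.8°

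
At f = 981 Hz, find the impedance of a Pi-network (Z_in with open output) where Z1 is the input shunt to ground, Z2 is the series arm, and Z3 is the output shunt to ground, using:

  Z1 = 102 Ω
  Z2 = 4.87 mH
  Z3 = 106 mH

Step 1 — Angular frequency: ω = 2π·f = 2π·981 = 6164 rad/s.
Step 2 — Component impedances:
  Z1: Z = R = 102 Ω
  Z2: Z = jωL = j·6164·0.00487 = 0 + j30.02 Ω
  Z3: Z = jωL = j·6164·0.106 = 0 + j653.4 Ω
Step 3 — With open output, the series arm Z2 and the output shunt Z3 appear in series to ground: Z2 + Z3 = 0 + j683.4 Ω.
Step 4 — Parallel with input shunt Z1: Z_in = Z1 || (Z2 + Z3) = 99.78 + j14.89 Ω = 100.9∠8.5° Ω.

Z = 99.78 + j14.89 Ω = 100.9∠8.5° Ω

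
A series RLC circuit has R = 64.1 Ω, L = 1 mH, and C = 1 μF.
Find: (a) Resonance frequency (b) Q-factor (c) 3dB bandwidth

Step 1 — Resonance: ω₀ = 1/√(LC) = 1/√(0.001·1e-06) = 3.162e+04 rad/s.
Step 2 — f₀ = ω₀/(2π) = 5033 Hz.
Step 3 — Series Q: Q = ω₀L/R = 3.162e+04·0.001/64.1 = 0.4933.
Step 4 — Bandwidth: Δω = ω₀/Q = 6.41e+04 rad/s; BW = Δω/(2π) = 1.02e+04 Hz.

(a) f₀ = 5033 Hz  (b) Q = 0.4933  (c) BW = 1.02e+04 Hz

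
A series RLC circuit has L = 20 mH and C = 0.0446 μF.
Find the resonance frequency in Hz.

Step 1 — Resonance condition Im(Z)=0 gives ω₀ = 1/√(LC).
Step 2 — ω₀ = 1/√(0.02·4.46e-08) = 3.348e+04 rad/s.
Step 3 — f₀ = ω₀/(2π) = 5329 Hz.

f₀ = 5329 Hz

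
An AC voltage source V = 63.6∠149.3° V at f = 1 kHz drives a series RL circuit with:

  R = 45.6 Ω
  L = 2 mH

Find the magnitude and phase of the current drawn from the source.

Step 1 — Angular frequency: ω = 2π·f = 2π·1000 = 6283 rad/s.
Step 2 — Component impedances:
  R: Z = R = 45.6 Ω
  L: Z = jωL = j·6283·0.002 = 0 + j12.57 Ω
Step 3 — Series combination: Z_total = R + L = 45.6 + j12.57 Ω = 47.3∠15.4° Ω.
Step 4 — Source phasor: V = 63.6∠149.3° V = -54.69 + j32.47 V.
Step 5 — Ohm's law: I = V / Z_total = (-54.69 + j32.47) / (45.6 + j12.57) = -0.9322 + j0.969 A.
Step 6 — Convert to polar: |I| = 1.345 A, ∠I = 133.9°.

I = 1.345∠133.9° A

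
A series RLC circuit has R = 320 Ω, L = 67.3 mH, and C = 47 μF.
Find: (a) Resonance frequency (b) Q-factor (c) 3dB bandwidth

Step 1 — Resonance condition Im(Z)=0 gives ω₀ = 1/√(LC).
Step 2 — ω₀ = 1/√(0.0673·4.7e-05) = 562.3 rad/s.
Step 3 — f₀ = ω₀/(2π) = 89.49 Hz.
Step 4 — Series Q: Q = ω₀L/R = 562.3·0.0673/320 = 0.1183.
Step 5 — 3dB bandwidth: Δω = ω₀/Q = 4755 rad/s; BW = Δω/(2π) = 756.8 Hz.

(a) f₀ = 89.49 Hz  (b) Q = 0.1183  (c) BW = 756.8 Hz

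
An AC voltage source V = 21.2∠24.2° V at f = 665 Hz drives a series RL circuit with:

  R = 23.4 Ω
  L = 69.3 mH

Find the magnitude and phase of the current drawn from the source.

Step 1 — Angular frequency: ω = 2π·f = 2π·665 = 4178 rad/s.
Step 2 — Component impedances:
  R: Z = R = 23.4 Ω
  L: Z = jωL = j·4178·0.0693 = 0 + j289.6 Ω
Step 3 — Series combination: Z_total = R + L = 23.4 + j289.6 Ω = 290.5∠85.4° Ω.
Step 4 — Source phasor: V = 21.2∠24.2° V = 19.34 + j8.69 V.
Step 5 — Ohm's law: I = V / Z_total = (19.34 + j8.69) / (23.4 + j289.6) = 0.03518 - j0.06394 A.
Step 6 — Convert to polar: |I| = 0.07298 A, ∠I = -61.2°.

I = 0.07298∠-61.2° A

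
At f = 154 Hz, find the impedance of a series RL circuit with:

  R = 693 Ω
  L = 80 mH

Step 1 — Angular frequency: ω = 2π·f = 2π·154 = 967.6 rad/s.
Step 2 — Component impedances:
  R: Z = R = 693 Ω
  L: Z = jωL = j·967.6·0.08 = 0 + j77.41 Ω
Step 3 — Series combination: Z_total = R + L = 693 + j77.41 Ω = 697.3∠6.4° Ω.

Z = 693 + j77.41 Ω = 697.3∠6.4° Ω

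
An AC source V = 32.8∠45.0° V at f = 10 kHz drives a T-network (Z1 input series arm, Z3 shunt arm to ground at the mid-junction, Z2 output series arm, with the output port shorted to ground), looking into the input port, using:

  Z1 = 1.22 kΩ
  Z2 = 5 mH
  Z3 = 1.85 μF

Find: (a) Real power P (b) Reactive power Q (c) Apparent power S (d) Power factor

Step 1 — Angular frequency: ω = 2π·f = 2π·1e+04 = 6.283e+04 rad/s.
Step 2 — Component impedances:
  Z1: Z = R = 1220 Ω
  Z2: Z = jωL = j·6.283e+04·0.005 = 0 + j314.2 Ω
  Z3: Z = 1/(jωC) = -j/(ω·C) = 0 - j8.603 Ω
Step 3 — With the output port shorted to ground, the output series arm Z2 runs from the junction to ground; the shunt arm Z3 also runs from the junction to ground. They appear in parallel: Z3 || Z2 = 0 - j8.845 Ω.
Step 4 — Series with input arm Z1: Z_in = Z1 + (Z3 || Z2) = 1220 - j8.845 Ω = 1220∠-0.4° Ω.
Step 5 — Source phasor: V = 32.8∠45.0° V = 23.19 + j23.19 V.
Step 6 — Current: I = V / Z = 0.01887 + j0.01915 A = 0.02688∠45.4° A.
Step 7 — Complex power: S = V·I* = 0.8818 - j0.006393 VA.
Step 8 — Real power: P = Re(S) = 0.8818 W.
Step 9 — Reactive power: Q = Im(S) = -0.006393 VAR.
Step 10 — Apparent power: |S| = 0.8818 VA.
Step 11 — Power factor: PF = P/|S| = 1 (leading).

(a) P = 0.8818 W  (b) Q = -0.006393 VAR  (c) S = 0.8818 VA  (d) PF = 1 (leading)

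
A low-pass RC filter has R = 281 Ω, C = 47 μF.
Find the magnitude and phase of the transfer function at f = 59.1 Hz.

Step 1 — Angular frequency: ω = 2π·59.1 = 371.3 rad/s.
Step 2 — Transfer function: H(jω) = 1/(1 + jωRC).
Step 3 — Denominator: 1 + jωRC = 1 + j·371.3·281·4.7e-05 = 1 + j4.904.
Step 4 — H = 0.03992 - j0.1958.
Step 5 — Magnitude: |H| = 0.1998 (-14.0 dB); phase: φ = -78.5°.

|H| = 0.1998 (-14.0 dB), φ = -78.5°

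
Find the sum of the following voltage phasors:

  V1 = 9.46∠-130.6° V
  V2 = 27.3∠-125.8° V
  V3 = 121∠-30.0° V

Step 1 — Convert each phasor to rectangular form:
  V1 = 9.46·(cos(-130.6°) + j·sin(-130.6°)) = -6.156 - j7.183 V
  V2 = 27.3·(cos(-125.8°) + j·sin(-125.8°)) = -15.97 - j22.14 V
  V3 = 121·(cos(-30.0°) + j·sin(-30.0°)) = 104.8 - j60.5 V
Step 2 — Sum components: V_total = 82.66 - j89.82 V.
Step 3 — Convert to polar: |V_total| = 122.1 V, ∠V_total = -47.4°.

V_total = 122.1∠-47.4° V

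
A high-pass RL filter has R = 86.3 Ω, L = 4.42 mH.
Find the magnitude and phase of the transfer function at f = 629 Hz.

Step 1 — Angular frequency: ω = 2π·629 = 3952 rad/s.
Step 2 — Transfer function: H(jω) = jωL/(R + jωL).
Step 3 — Numerator jωL = j·17.47; denominator R + jωL = 86.3 + j17.47.
Step 4 — H = 0.03936 + j0.1944.
Step 5 — Magnitude: |H| = 0.1984 (-14.0 dB); phase: φ = 78.6°.

|H| = 0.1984 (-14.0 dB), φ = 78.6°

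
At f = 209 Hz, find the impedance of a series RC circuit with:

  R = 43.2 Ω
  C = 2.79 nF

Step 1 — Angular frequency: ω = 2π·f = 2π·209 = 1313 rad/s.
Step 2 — Component impedances:
  R: Z = R = 43.2 Ω
  C: Z = 1/(jωC) = -j/(ω·C) = 0 - j2.729e+05 Ω
Step 3 — Series combination: Z_total = R + C = 43.2 - j2.729e+05 Ω = 2.729e+05∠-90.0° Ω.

Z = 43.2 - j2.729e+05 Ω = 2.729e+05∠-90.0° Ω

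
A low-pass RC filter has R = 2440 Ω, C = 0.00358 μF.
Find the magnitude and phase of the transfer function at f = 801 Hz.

Step 1 — Angular frequency: ω = 2π·801 = 5033 rad/s.
Step 2 — Transfer function: H(jω) = 1/(1 + jωRC).
Step 3 — Denominator: 1 + jωRC = 1 + j·5033·2440·3.58e-09 = 1 + j0.04396.
Step 4 — H = 0.9981 - j0.04388.
Step 5 — Magnitude: |H| = 0.999 (-0.0 dB); phase: φ = -2.5°.

|H| = 0.999 (-0.0 dB), φ = -2.5°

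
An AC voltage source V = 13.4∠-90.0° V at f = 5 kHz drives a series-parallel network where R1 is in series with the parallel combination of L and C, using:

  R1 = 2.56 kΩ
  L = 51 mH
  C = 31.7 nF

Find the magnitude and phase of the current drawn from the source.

Step 1 — Angular frequency: ω = 2π·f = 2π·5000 = 3.142e+04 rad/s.
Step 2 — Component impedances:
  R1: Z = R = 2560 Ω
  L: Z = jωL = j·3.142e+04·0.051 = 0 + j1602 Ω
  C: Z = 1/(jωC) = -j/(ω·C) = 0 - j1004 Ω
Step 3 — Parallel branch: L || C = 1/(1/L + 1/C) = 0 - j2690 Ω.
Step 4 — Series with R1: Z_total = R1 + (L || C) = 2560 - j2690 Ω = 3713∠-46.4° Ω.
Step 5 — Source phasor: V = 13.4∠-90.0° V = 0 - j13.4 V.
Step 6 — Ohm's law: I = V / Z_total = (0 - j13.4) / (2560 - j2690) = 0.002614 - j0.002488 A.
Step 7 — Convert to polar: |I| = 0.003609 A, ∠I = -43.6°.

I = 0.003609∠-43.6° A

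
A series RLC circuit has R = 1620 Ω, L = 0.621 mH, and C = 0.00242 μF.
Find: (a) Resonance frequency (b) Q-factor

Step 1 — Resonance condition Im(Z)=0 gives ω₀ = 1/√(LC).
Step 2 — ω₀ = 1/√(0.000621·2.42e-09) = 8.157e+05 rad/s.
Step 3 — f₀ = ω₀/(2π) = 1.298e+05 Hz.
Step 4 — Series Q: Q = ω₀L/R = 8.157e+05·0.000621/1620 = 0.3127.

(a) f₀ = 1.298e+05 Hz  (b) Q = 0.3127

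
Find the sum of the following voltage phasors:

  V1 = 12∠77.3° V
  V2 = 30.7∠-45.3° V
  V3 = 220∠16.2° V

Step 1 — Convert each phasor to rectangular form:
  V1 = 12·(cos(77.3°) + j·sin(77.3°)) = 2.638 + j11.71 V
  V2 = 30.7·(cos(-45.3°) + j·sin(-45.3°)) = 21.59 - j21.82 V
  V3 = 220·(cos(16.2°) + j·sin(16.2°)) = 211.3 + j61.38 V
Step 2 — Sum components: V_total = 235.5 + j51.26 V.
Step 3 — Convert to polar: |V_total| = 241 V, ∠V_total = 12.3°.

V_total = 241∠12.3° V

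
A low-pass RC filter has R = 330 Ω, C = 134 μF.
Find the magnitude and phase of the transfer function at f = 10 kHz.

Step 1 — Angular frequency: ω = 2π·1e+04 = 6.283e+04 rad/s.
Step 2 — Transfer function: H(jω) = 1/(1 + jωRC).
Step 3 — Denominator: 1 + jωRC = 1 + j·6.283e+04·330·0.000134 = 1 + j2778.
Step 4 — H = 1.295e-07 - j0.0003599.
Step 5 — Magnitude: |H| = 0.0003599 (-68.9 dB); phase: φ = -90.0°.

|H| = 0.0003599 (-68.9 dB), φ = -90.0°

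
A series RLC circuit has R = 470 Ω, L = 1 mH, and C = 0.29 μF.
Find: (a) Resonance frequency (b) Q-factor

Step 1 — Resonance condition Im(Z)=0 gives ω₀ = 1/√(LC).
Step 2 — ω₀ = 1/√(0.001·2.9e-07) = 5.872e+04 rad/s.
Step 3 — f₀ = ω₀/(2π) = 9346 Hz.
Step 4 — Series Q: Q = ω₀L/R = 5.872e+04·0.001/470 = 0.1249.

(a) f₀ = 9346 Hz  (b) Q = 0.1249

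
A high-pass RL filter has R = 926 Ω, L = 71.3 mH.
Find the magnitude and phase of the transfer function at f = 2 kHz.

Step 1 — Angular frequency: ω = 2π·2000 = 1.257e+04 rad/s.
Step 2 — Transfer function: H(jω) = jωL/(R + jωL).
Step 3 — Numerator jωL = j·896; denominator R + jωL = 926 + j896.
Step 4 — H = 0.4835 + j0.4997.
Step 5 — Magnitude: |H| = 0.6954 (-3.2 dB); phase: φ = 45.9°.

|H| = 0.6954 (-3.2 dB), φ = 45.9°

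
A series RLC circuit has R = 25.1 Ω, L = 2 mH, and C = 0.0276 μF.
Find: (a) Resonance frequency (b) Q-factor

Step 1 — Resonance condition Im(Z)=0 gives ω₀ = 1/√(LC).
Step 2 — ω₀ = 1/√(0.002·2.76e-08) = 1.346e+05 rad/s.
Step 3 — f₀ = ω₀/(2π) = 2.142e+04 Hz.
Step 4 — Series Q: Q = ω₀L/R = 1.346e+05·0.002/25.1 = 10.72.

(a) f₀ = 2.142e+04 Hz  (b) Q = 10.72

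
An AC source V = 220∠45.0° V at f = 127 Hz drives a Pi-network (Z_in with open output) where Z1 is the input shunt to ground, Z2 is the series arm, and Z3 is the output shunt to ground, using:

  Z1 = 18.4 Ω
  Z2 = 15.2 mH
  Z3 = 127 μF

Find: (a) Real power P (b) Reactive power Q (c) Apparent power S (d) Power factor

Step 1 — Angular frequency: ω = 2π·f = 2π·127 = 798 rad/s.
Step 2 — Component impedances:
  Z1: Z = R = 18.4 Ω
  Z2: Z = jωL = j·798·0.0152 = 0 + j12.13 Ω
  Z3: Z = 1/(jωC) = -j/(ω·C) = 0 - j9.868 Ω
Step 3 — With open output, the series arm Z2 and the output shunt Z3 appear in series to ground: Z2 + Z3 = 0 + j2.261 Ω.
Step 4 — Parallel with input shunt Z1: Z_in = Z1 || (Z2 + Z3) = 0.2738 + j2.228 Ω = 2.245∠83.0° Ω.
Step 5 — Source phasor: V = 220∠45.0° V = 155.6 + j155.6 V.
Step 6 — Current: I = V / Z = 77.24 - j60.34 A = 98.02∠-38.0° A.
Step 7 — Complex power: S = V·I* = 2630 + j2.14e+04 VA.
Step 8 — Real power: P = Re(S) = 2630 W.
Step 9 — Reactive power: Q = Im(S) = 2.14e+04 VAR.
Step 10 — Apparent power: |S| = 2.156e+04 VA.
Step 11 — Power factor: PF = P/|S| = 0.122 (lagging).

(a) P = 2630 W  (b) Q = 2.14e+04 VAR  (c) S = 2.156e+04 VA  (d) PF = 0.122 (lagging)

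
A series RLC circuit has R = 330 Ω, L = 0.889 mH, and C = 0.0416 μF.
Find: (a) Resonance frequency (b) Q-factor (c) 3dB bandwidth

Step 1 — Resonance condition Im(Z)=0 gives ω₀ = 1/√(LC).
Step 2 — ω₀ = 1/√(0.000889·4.16e-08) = 1.644e+05 rad/s.
Step 3 — f₀ = ω₀/(2π) = 2.617e+04 Hz.
Step 4 — Series Q: Q = ω₀L/R = 1.644e+05·0.000889/330 = 0.443.
Step 5 — 3dB bandwidth: Δω = ω₀/Q = 3.712e+05 rad/s; BW = Δω/(2π) = 5.908e+04 Hz.

(a) f₀ = 2.617e+04 Hz  (b) Q = 0.443  (c) BW = 5.908e+04 Hz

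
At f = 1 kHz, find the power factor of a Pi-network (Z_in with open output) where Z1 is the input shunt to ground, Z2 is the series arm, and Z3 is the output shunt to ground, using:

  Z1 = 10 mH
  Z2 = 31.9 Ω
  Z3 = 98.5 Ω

Step 1 — Angular frequency: ω = 2π·f = 2π·1000 = 6283 rad/s.
Step 2 — Component impedances:
  Z1: Z = jωL = j·6283·0.01 = 0 + j62.83 Ω
  Z2: Z = R = 31.9 Ω
  Z3: Z = R = 98.5 Ω
Step 3 — With open output, the series arm Z2 and the output shunt Z3 appear in series to ground: Z2 + Z3 = 130.4 Ω.
Step 4 — Parallel with input shunt Z1: Z_in = Z1 || (Z2 + Z3) = 24.57 + j50.99 Ω = 56.6∠64.3° Ω.
Step 5 — Power factor: PF = cos(φ) = Re(Z)/|Z| = 24.57/56.6 = 0.4341.
Step 6 — Type: Im(Z) = 50.99 ⇒ lagging (phase φ = 64.3°).

PF = 0.4341 (lagging, φ = 64.3°)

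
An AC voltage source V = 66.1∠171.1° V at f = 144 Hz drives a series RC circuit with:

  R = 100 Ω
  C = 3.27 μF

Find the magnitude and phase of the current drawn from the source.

Step 1 — Angular frequency: ω = 2π·f = 2π·144 = 904.8 rad/s.
Step 2 — Component impedances:
  R: Z = R = 100 Ω
  C: Z = 1/(jωC) = -j/(ω·C) = 0 - j338 Ω
Step 3 — Series combination: Z_total = R + C = 100 - j338 Ω = 352.5∠-73.5° Ω.
Step 4 — Source phasor: V = 66.1∠171.1° V = -65.3 + j10.23 V.
Step 5 — Ohm's law: I = V / Z_total = (-65.3 + j10.23) / (100 - j338) = -0.08038 - j0.1694 A.
Step 6 — Convert to polar: |I| = 0.1875 A, ∠I = -115.4°.

I = 0.1875∠-115.4° A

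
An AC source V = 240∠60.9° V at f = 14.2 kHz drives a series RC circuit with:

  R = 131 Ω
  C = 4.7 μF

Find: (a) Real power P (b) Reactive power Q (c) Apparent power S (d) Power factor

Step 1 — Angular frequency: ω = 2π·f = 2π·1.42e+04 = 8.922e+04 rad/s.
Step 2 — Component impedances:
  R: Z = R = 131 Ω
  C: Z = 1/(jωC) = -j/(ω·C) = 0 - j2.385 Ω
Step 3 — Series combination: Z_total = R + C = 131 - j2.385 Ω = 131∠-1.0° Ω.
Step 4 — Source phasor: V = 240∠60.9° V = 116.7 + j209.7 V.
Step 5 — Current: I = V / Z = 0.8616 + j1.616 A = 1.832∠61.9° A.
Step 6 — Complex power: S = V·I* = 439.5 - j8.001 VA.
Step 7 — Real power: P = Re(S) = 439.5 W.
Step 8 — Reactive power: Q = Im(S) = -8.001 VAR.
Step 9 — Apparent power: |S| = 439.6 VA.
Step 10 — Power factor: PF = P/|S| = 0.9998 (leading).

(a) P = 439.5 W  (b) Q = -8.001 VAR  (c) S = 439.6 VA  (d) PF = 0.9998 (leading)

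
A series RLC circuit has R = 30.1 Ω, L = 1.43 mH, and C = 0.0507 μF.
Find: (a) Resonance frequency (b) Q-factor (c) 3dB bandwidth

Step 1 — Resonance: ω₀ = 1/√(LC) = 1/√(0.00143·5.07e-08) = 1.174e+05 rad/s.
Step 2 — f₀ = ω₀/(2π) = 1.869e+04 Hz.
Step 3 — Series Q: Q = ω₀L/R = 1.174e+05·0.00143/30.1 = 5.58.
Step 4 — Bandwidth: Δω = ω₀/Q = 2.105e+04 rad/s; BW = Δω/(2π) = 3350 Hz.

(a) f₀ = 1.869e+04 Hz  (b) Q = 5.58  (c) BW = 3350 Hz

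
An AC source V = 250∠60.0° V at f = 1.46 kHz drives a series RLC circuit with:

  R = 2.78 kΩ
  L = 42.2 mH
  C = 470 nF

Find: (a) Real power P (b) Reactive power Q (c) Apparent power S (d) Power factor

Step 1 — Angular frequency: ω = 2π·f = 2π·1460 = 9173 rad/s.
Step 2 — Component impedances:
  R: Z = R = 2780 Ω
  L: Z = jωL = j·9173·0.0422 = 0 + j387.1 Ω
  C: Z = 1/(jωC) = -j/(ω·C) = 0 - j231.9 Ω
Step 3 — Series combination: Z_total = R + L + C = 2780 + j155.2 Ω = 2784∠3.2° Ω.
Step 4 — Source phasor: V = 250∠60.0° V = 125 + j216.5 V.
Step 5 — Current: I = V / Z = 0.04916 + j0.07514 A = 0.08979∠56.8° A.
Step 6 — Complex power: S = V·I* = 22.41 + j1.251 VA.
Step 7 — Real power: P = Re(S) = 22.41 W.
Step 8 — Reactive power: Q = Im(S) = 1.251 VAR.
Step 9 — Apparent power: |S| = 22.45 VA.
Step 10 — Power factor: PF = P/|S| = 0.9984 (lagging).

(a) P = 22.41 W  (b) Q = 1.251 VAR  (c) S = 22.45 VA  (d) PF = 0.9984 (lagging)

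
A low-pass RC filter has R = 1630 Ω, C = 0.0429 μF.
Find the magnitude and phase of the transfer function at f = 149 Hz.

Step 1 — Angular frequency: ω = 2π·149 = 936.2 rad/s.
Step 2 — Transfer function: H(jω) = 1/(1 + jωRC).
Step 3 — Denominator: 1 + jωRC = 1 + j·936.2·1630·4.29e-08 = 1 + j0.06547.
Step 4 — H = 0.9957 - j0.06519.
Step 5 — Magnitude: |H| = 0.9979 (-0.0 dB); phase: φ = -3.7°.

|H| = 0.9979 (-0.0 dB), φ = -3.7°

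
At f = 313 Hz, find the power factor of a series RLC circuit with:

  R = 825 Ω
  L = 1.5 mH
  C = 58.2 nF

Step 1 — Angular frequency: ω = 2π·f = 2π·313 = 1967 rad/s.
Step 2 — Component impedances:
  R: Z = R = 825 Ω
  L: Z = jωL = j·1967·0.0015 = 0 + j2.95 Ω
  C: Z = 1/(jωC) = -j/(ω·C) = 0 - j8737 Ω
Step 3 — Series combination: Z_total = R + L + C = 825 - j8734 Ω = 8773∠-84.6° Ω.
Step 4 — Power factor: PF = cos(φ) = Re(Z)/|Z| = 825/8773 = 0.09404.
Step 5 — Type: Im(Z) = -8734 ⇒ leading (phase φ = -84.6°).

PF = 0.09404 (leading, φ = -84.6°)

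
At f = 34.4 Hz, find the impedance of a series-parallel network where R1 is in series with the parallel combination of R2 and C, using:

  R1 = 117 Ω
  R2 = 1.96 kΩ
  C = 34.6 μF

Step 1 — Angular frequency: ω = 2π·f = 2π·34.4 = 216.1 rad/s.
Step 2 — Component impedances:
  R1: Z = R = 117 Ω
  R2: Z = R = 1960 Ω
  C: Z = 1/(jωC) = -j/(ω·C) = 0 - j133.7 Ω
Step 3 — Parallel branch: R2 || C = 1/(1/R2 + 1/C) = 9.08 - j133.1 Ω.
Step 4 — Series with R1: Z_total = R1 + (R2 || C) = 126.1 - j133.1 Ω = 183.3∠-46.6° Ω.

Z = 126.1 - j133.1 Ω = 183.3∠-46.6° Ω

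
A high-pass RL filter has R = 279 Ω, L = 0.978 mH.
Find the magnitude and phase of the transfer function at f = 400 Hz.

Step 1 — Angular frequency: ω = 2π·400 = 2513 rad/s.
Step 2 — Transfer function: H(jω) = jωL/(R + jωL).
Step 3 — Numerator jωL = j·2.458; denominator R + jωL = 279 + j2.458.
Step 4 — H = 7.761e-05 + j0.008809.
Step 5 — Magnitude: |H| = 0.00881 (-41.1 dB); phase: φ = 89.5°.

|H| = 0.00881 (-41.1 dB), φ = 89.5°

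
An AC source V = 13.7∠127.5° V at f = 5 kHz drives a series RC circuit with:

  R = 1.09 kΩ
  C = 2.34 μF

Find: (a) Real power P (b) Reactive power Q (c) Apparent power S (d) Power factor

Step 1 — Angular frequency: ω = 2π·f = 2π·5000 = 3.142e+04 rad/s.
Step 2 — Component impedances:
  R: Z = R = 1090 Ω
  C: Z = 1/(jωC) = -j/(ω·C) = 0 - j13.6 Ω
Step 3 — Series combination: Z_total = R + C = 1090 - j13.6 Ω = 1090∠-0.7° Ω.
Step 4 — Source phasor: V = 13.7∠127.5° V = -8.34 + j10.87 V.
Step 5 — Current: I = V / Z = -0.007775 + j0.009874 A = 0.01257∠128.2° A.
Step 6 — Complex power: S = V·I* = 0.1722 - j0.002149 VA.
Step 7 — Real power: P = Re(S) = 0.1722 W.
Step 8 — Reactive power: Q = Im(S) = -0.002149 VAR.
Step 9 — Apparent power: |S| = 0.1722 VA.
Step 10 — Power factor: PF = P/|S| = 0.9999 (leading).

(a) P = 0.1722 W  (b) Q = -0.002149 VAR  (c) S = 0.1722 VA  (d) PF = 0.9999 (leading)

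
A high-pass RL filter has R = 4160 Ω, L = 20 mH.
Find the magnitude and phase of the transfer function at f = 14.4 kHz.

Step 1 — Angular frequency: ω = 2π·1.44e+04 = 9.048e+04 rad/s.
Step 2 — Transfer function: H(jω) = jωL/(R + jωL).
Step 3 — Numerator jωL = j·1810; denominator R + jωL = 4160 + j1810.
Step 4 — H = 0.1591 + j0.3658.
Step 5 — Magnitude: |H| = 0.3989 (-8.0 dB); phase: φ = 66.5°.

|H| = 0.3989 (-8.0 dB), φ = 66.5°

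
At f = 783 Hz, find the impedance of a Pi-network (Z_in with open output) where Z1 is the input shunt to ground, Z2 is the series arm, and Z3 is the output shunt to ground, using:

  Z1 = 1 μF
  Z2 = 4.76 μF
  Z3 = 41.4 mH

Step 1 — Angular frequency: ω = 2π·f = 2π·783 = 4920 rad/s.
Step 2 — Component impedances:
  Z1: Z = 1/(jωC) = -j/(ω·C) = 0 - j203.3 Ω
  Z2: Z = 1/(jωC) = -j/(ω·C) = 0 - j42.7 Ω
  Z3: Z = jωL = j·4920·0.0414 = 0 + j203.7 Ω
Step 3 — With open output, the series arm Z2 and the output shunt Z3 appear in series to ground: Z2 + Z3 = 0 + j161 Ω.
Step 4 — Parallel with input shunt Z1: Z_in = Z1 || (Z2 + Z3) = 0 + j773.7 Ω = 773.7∠90.0° Ω.

Z = 0 + j773.7 Ω = 773.7∠90.0° Ω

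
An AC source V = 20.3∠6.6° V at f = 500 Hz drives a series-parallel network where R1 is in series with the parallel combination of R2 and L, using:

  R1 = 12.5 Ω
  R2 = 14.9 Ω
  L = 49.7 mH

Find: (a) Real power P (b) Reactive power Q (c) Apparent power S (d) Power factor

Step 1 — Angular frequency: ω = 2π·f = 2π·500 = 3142 rad/s.
Step 2 — Component impedances:
  R1: Z = R = 12.5 Ω
  R2: Z = R = 14.9 Ω
  L: Z = jωL = j·3142·0.0497 = 0 + j156.1 Ω
Step 3 — Parallel branch: R2 || L = 1/(1/R2 + 1/L) = 14.77 + j1.409 Ω.
Step 4 — Series with R1: Z_total = R1 + (R2 || L) = 27.27 + j1.409 Ω = 27.3∠3.0° Ω.
Step 5 — Source phasor: V = 20.3∠6.6° V = 20.17 + j2.333 V.
Step 6 — Current: I = V / Z = 0.742 + j0.04723 A = 0.7435∠3.6° A.
Step 7 — Complex power: S = V·I* = 15.07 + j0.779 VA.
Step 8 — Real power: P = Re(S) = 15.07 W.
Step 9 — Reactive power: Q = Im(S) = 0.779 VAR.
Step 10 — Apparent power: |S| = 15.09 VA.
Step 11 — Power factor: PF = P/|S| = 0.9987 (lagging).

(a) P = 15.07 W  (b) Q = 0.779 VAR  (c) S = 15.09 VA  (d) PF = 0.9987 (lagging)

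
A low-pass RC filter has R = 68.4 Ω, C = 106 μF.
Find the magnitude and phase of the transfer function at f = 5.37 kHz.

Step 1 — Angular frequency: ω = 2π·5370 = 3.374e+04 rad/s.
Step 2 — Transfer function: H(jω) = 1/(1 + jωRC).
Step 3 — Denominator: 1 + jωRC = 1 + j·3.374e+04·68.4·0.000106 = 1 + j244.6.
Step 4 — H = 1.671e-05 - j0.004088.
Step 5 — Magnitude: |H| = 0.004088 (-47.8 dB); phase: φ = -89.8°.

|H| = 0.004088 (-47.8 dB), φ = -89.8°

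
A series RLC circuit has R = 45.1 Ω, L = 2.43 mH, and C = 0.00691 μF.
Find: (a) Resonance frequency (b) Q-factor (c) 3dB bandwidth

Step 1 — Resonance condition Im(Z)=0 gives ω₀ = 1/√(LC).
Step 2 — ω₀ = 1/√(0.00243·6.91e-09) = 2.44e+05 rad/s.
Step 3 — f₀ = ω₀/(2π) = 3.884e+04 Hz.
Step 4 — Series Q: Q = ω₀L/R = 2.44e+05·0.00243/45.1 = 13.15.
Step 5 — 3dB bandwidth: Δω = ω₀/Q = 1.856e+04 rad/s; BW = Δω/(2π) = 2954 Hz.

(a) f₀ = 3.884e+04 Hz  (b) Q = 13.15  (c) BW = 2954 Hz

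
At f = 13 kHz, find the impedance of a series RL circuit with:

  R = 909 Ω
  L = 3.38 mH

Step 1 — Angular frequency: ω = 2π·f = 2π·1.3e+04 = 8.168e+04 rad/s.
Step 2 — Component impedances:
  R: Z = R = 909 Ω
  L: Z = jωL = j·8.168e+04·0.00338 = 0 + j276.1 Ω
Step 3 — Series combination: Z_total = R + L = 909 + j276.1 Ω = 950∠16.9° Ω.

Z = 909 + j276.1 Ω = 950∠16.9° Ω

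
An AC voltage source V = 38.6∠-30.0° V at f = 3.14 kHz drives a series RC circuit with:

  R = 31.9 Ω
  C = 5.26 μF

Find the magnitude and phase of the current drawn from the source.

Step 1 — Angular frequency: ω = 2π·f = 2π·3140 = 1.973e+04 rad/s.
Step 2 — Component impedances:
  R: Z = R = 31.9 Ω
  C: Z = 1/(jωC) = -j/(ω·C) = 0 - j9.636 Ω
Step 3 — Series combination: Z_total = R + C = 31.9 - j9.636 Ω = 33.32∠-16.8° Ω.
Step 4 — Source phasor: V = 38.6∠-30.0° V = 33.43 - j19.3 V.
Step 5 — Ohm's law: I = V / Z_total = (33.43 - j19.3) / (31.9 - j9.636) = 1.128 - j0.2643 A.
Step 6 — Convert to polar: |I| = 1.158 A, ∠I = -13.2°.

I = 1.158∠-13.2° A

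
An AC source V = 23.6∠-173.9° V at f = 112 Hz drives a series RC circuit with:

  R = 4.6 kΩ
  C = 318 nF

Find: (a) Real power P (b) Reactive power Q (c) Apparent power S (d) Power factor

Step 1 — Angular frequency: ω = 2π·f = 2π·112 = 703.7 rad/s.
Step 2 — Component impedances:
  R: Z = R = 4600 Ω
  C: Z = 1/(jωC) = -j/(ω·C) = 0 - j4469 Ω
Step 3 — Series combination: Z_total = R + C = 4600 - j4469 Ω = 6413∠-44.2° Ω.
Step 4 — Source phasor: V = 23.6∠-173.9° V = -23.47 - j2.508 V.
Step 5 — Current: I = V / Z = -0.002352 - j0.00283 A = 0.00368∠-129.7° A.
Step 6 — Complex power: S = V·I* = 0.06229 - j0.06051 VA.
Step 7 — Real power: P = Re(S) = 0.06229 W.
Step 8 — Reactive power: Q = Im(S) = -0.06051 VAR.
Step 9 — Apparent power: |S| = 0.08685 VA.
Step 10 — Power factor: PF = P/|S| = 0.7173 (leading).

(a) P = 0.06229 W  (b) Q = -0.06051 VAR  (c) S = 0.08685 VA  (d) PF = 0.7173 (leading)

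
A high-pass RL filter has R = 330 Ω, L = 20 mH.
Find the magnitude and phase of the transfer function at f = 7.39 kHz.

Step 1 — Angular frequency: ω = 2π·7390 = 4.643e+04 rad/s.
Step 2 — Transfer function: H(jω) = jωL/(R + jωL).
Step 3 — Numerator jωL = j·928.7; denominator R + jωL = 330 + j928.7.
Step 4 — H = 0.8879 + j0.3155.
Step 5 — Magnitude: |H| = 0.9423 (-0.5 dB); phase: φ = 19.6°.

|H| = 0.9423 (-0.5 dB), φ = 19.6°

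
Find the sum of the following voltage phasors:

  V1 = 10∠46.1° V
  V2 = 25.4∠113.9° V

Step 1 — Convert each phasor to rectangular form:
  V1 = 10·(cos(46.1°) + j·sin(46.1°)) = 6.934 + j7.206 V
  V2 = 25.4·(cos(113.9°) + j·sin(113.9°)) = -10.29 + j23.22 V
Step 2 — Sum components: V_total = -3.357 + j30.43 V.
Step 3 — Convert to polar: |V_total| = 30.61 V, ∠V_total = 96.3°.

V_total = 30.61∠96.3° V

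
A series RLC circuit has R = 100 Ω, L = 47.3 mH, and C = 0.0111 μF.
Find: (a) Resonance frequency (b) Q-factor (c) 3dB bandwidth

Step 1 — Resonance: ω₀ = 1/√(LC) = 1/√(0.0473·1.11e-08) = 4.364e+04 rad/s.
Step 2 — f₀ = ω₀/(2π) = 6946 Hz.
Step 3 — Series Q: Q = ω₀L/R = 4.364e+04·0.0473/100 = 20.64.
Step 4 — Bandwidth: Δω = ω₀/Q = 2114 rad/s; BW = Δω/(2π) = 336.5 Hz.

(a) f₀ = 6946 Hz  (b) Q = 20.64  (c) BW = 336.5 Hz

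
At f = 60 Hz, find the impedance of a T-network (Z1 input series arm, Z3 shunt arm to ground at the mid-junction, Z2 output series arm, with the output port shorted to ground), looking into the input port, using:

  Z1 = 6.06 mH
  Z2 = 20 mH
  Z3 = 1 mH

Step 1 — Angular frequency: ω = 2π·f = 2π·60 = 377 rad/s.
Step 2 — Component impedances:
  Z1: Z = jωL = j·377·0.00606 = 0 + j2.285 Ω
  Z2: Z = jωL = j·377·0.02 = 0 + j7.54 Ω
  Z3: Z = jωL = j·377·0.001 = 0 + j0.377 Ω
Step 3 — With the output port shorted to ground, the output series arm Z2 runs from the junction to ground; the shunt arm Z3 also runs from the junction to ground. They appear in parallel: Z3 || Z2 = 0 + j0.359 Ω.
Step 4 — Series with input arm Z1: Z_in = Z1 + (Z3 || Z2) = 0 + j2.644 Ω = 2.644∠90.0° Ω.

Z = 0 + j2.644 Ω = 2.644∠90.0° Ω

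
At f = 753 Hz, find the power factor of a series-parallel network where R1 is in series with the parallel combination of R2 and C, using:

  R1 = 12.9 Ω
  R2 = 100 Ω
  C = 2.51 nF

Step 1 — Angular frequency: ω = 2π·f = 2π·753 = 4731 rad/s.
Step 2 — Component impedances:
  R1: Z = R = 12.9 Ω
  R2: Z = R = 100 Ω
  C: Z = 1/(jωC) = -j/(ω·C) = 0 - j8.421e+04 Ω
Step 3 — Parallel branch: R2 || C = 1/(1/R2 + 1/C) = 100 - j0.1188 Ω.
Step 4 — Series with R1: Z_total = R1 + (R2 || C) = 112.9 - j0.1188 Ω = 112.9∠-0.1° Ω.
Step 5 — Power factor: PF = cos(φ) = Re(Z)/|Z| = 112.9/112.9 = 1.
Step 6 — Type: Im(Z) = -0.1188 ⇒ leading (phase φ = -0.1°).

PF = 1 (leading, φ = -0.1°)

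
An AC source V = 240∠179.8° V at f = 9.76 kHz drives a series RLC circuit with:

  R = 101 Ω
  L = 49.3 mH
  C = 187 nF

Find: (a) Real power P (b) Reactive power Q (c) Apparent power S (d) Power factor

Step 1 — Angular frequency: ω = 2π·f = 2π·9760 = 6.132e+04 rad/s.
Step 2 — Component impedances:
  R: Z = R = 101 Ω
  L: Z = jωL = j·6.132e+04·0.0493 = 0 + j3023 Ω
  C: Z = 1/(jωC) = -j/(ω·C) = 0 - j87.2 Ω
Step 3 — Series combination: Z_total = R + L + C = 101 + j2936 Ω = 2938∠88.0° Ω.
Step 4 — Source phasor: V = 240∠179.8° V = -240 + j0.8378 V.
Step 5 — Current: I = V / Z = -0.002524 + j0.08165 A = 0.08169∠91.8° A.
Step 6 — Complex power: S = V·I* = 0.6741 + j19.59 VA.
Step 7 — Real power: P = Re(S) = 0.6741 W.
Step 8 — Reactive power: Q = Im(S) = 19.59 VAR.
Step 9 — Apparent power: |S| = 19.61 VA.
Step 10 — Power factor: PF = P/|S| = 0.03438 (lagging).

(a) P = 0.6741 W  (b) Q = 19.59 VAR  (c) S = 19.61 VA  (d) PF = 0.03438 (lagging)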